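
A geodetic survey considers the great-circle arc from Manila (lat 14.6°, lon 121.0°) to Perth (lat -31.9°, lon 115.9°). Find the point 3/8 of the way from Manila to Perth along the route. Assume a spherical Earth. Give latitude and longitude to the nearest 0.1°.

From cos δ = sin φ₁ sin φ₂ + cos φ₁ cos φ₂ cos Δλ, the central angle is δ ≈ 0.816 rad (46.8°).
Interpolate at f = 3/8 with slerp weights a = sin((1−f)δ)/sin δ ≈ 0.670, b = sin(fδ)/sin δ ≈ 0.414.
p = a·p₁ + b·p₂ ≈ (-0.487, 0.872, -0.050); φ = arcsin(p_z) ≈ -2.84°, λ = atan2(p_y, p_x) ≈ 119.21°.

≈ lat -2.8°, lon 119.2°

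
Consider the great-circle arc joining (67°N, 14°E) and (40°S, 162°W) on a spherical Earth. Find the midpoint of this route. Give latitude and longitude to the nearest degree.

≈ (36°N, 158°W)

Convert each endpoint to a unit vector on the sphere (x = cos φ cos λ, y = cos φ sin λ, z = sin φ).
The central angle between the endpoints is δ = arccos(p₁·p₂) ≈ 2.669 rad (152.9°).
Interpolate at f = 1/2 with slerp weights a = sin((1−f)δ)/sin δ ≈ 2.135, b = sin(fδ)/sin δ ≈ 2.135.
p = a·p₁ + b·p₂ ≈ (-0.746, -0.304, 0.593); φ = arcsin(p_z) ≈ 36.36°, λ = atan2(p_y, p_x) ≈ -157.86°.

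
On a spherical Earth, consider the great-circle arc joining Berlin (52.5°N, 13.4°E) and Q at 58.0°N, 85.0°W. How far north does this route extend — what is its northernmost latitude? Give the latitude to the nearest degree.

≈ 66°N

The great circle lies in the plane with unit normal n̂ = (p₁ × p₂)/|p₁ × p₂|.
Here n̂_z ≈ -0.409; the vertex latitude is φ_max = arccos|n̂_z| ≈ 65.9°.
Check via Clairaut: cos φ_max = |cos φ₁| · sin C = cos(52.5°)·sin(42.2°) ≈ 0.409, again giving ≈ 65.9°.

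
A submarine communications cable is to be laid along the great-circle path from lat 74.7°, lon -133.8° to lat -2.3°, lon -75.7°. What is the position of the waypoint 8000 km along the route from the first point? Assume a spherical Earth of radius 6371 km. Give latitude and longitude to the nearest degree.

Convert each endpoint to a unit vector on the sphere (x = cos φ cos λ, y = cos φ sin λ, z = sin φ).
The central angle between the endpoints is δ = arccos(p₁·p₂) ≈ 1.470 rad (84.2°). The total great-circle distance is δ·R ≈ 1.470 × 6371 ≈ 9365 km, so the target fraction is f = 8000/9365 ≈ 0.854.
Interpolate at f ≈ 0.854 with slerp weights a = sin((1−f)δ)/sin δ ≈ 0.214, b = sin(fδ)/sin δ ≈ 0.956.
p = a·p₁ + b·p₂ ≈ (0.197, -0.966, 0.168); φ = arcsin(p_z) ≈ 9.66°, λ = atan2(p_y, p_x) ≈ -78.48°.

≈ lat 10°, lon -78°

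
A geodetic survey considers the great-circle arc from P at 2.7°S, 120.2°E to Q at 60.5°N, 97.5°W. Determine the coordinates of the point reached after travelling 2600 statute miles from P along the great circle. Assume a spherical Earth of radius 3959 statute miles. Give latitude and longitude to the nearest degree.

≈ 33°N, 134°E

From cos δ = sin φ₁ sin φ₂ + cos φ₁ cos φ₂ cos Δλ, the central angle is δ ≈ 2.015 rad (115.5°). The total great-circle distance is δ·R ≈ 2.015 × 3959 ≈ 7979 mi, so the target fraction is f = 2600/7979 ≈ 0.326.
Interpolate at f ≈ 0.326 with slerp weights a = sin((1−f)δ)/sin δ ≈ 1.083, b = sin(fδ)/sin δ ≈ 0.676.
p = a·p₁ + b·p₂ ≈ (-0.588, 0.605, 0.538); φ = arcsin(p_z) ≈ 32.52°, λ = atan2(p_y, p_x) ≈ 134.18°.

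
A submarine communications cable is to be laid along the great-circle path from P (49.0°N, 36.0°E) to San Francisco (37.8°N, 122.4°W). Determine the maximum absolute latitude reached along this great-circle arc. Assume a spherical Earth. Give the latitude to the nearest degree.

≈ 79°N

The great circle lies in the plane with unit normal n̂ = (p₁ × p₂)/|p₁ × p₂|.
Here n̂_z ≈ -0.191; the vertex latitude is φ_max = arccos|n̂_z| ≈ 79.0°.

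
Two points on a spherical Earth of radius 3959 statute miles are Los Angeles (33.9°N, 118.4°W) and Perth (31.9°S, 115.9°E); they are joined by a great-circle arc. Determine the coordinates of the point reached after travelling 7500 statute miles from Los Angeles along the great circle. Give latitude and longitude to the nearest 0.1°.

From cos δ = sin φ₁ sin φ₂ + cos φ₁ cos φ₂ cos Δλ, the central angle is δ ≈ 2.355 rad (134.9°). The total great-circle distance is δ·R ≈ 2.355 × 3959 ≈ 9322 mi, so the target fraction is f = 7500/9322 ≈ 0.805.
Interpolate at f ≈ 0.805 with slerp weights a = sin((1−f)δ)/sin δ ≈ 0.627, b = sin(fδ)/sin δ ≈ 1.339.
p = a·p₁ + b·p₂ ≈ (-0.744, 0.565, -0.358); φ = arcsin(p_z) ≈ -20.96°, λ = atan2(p_y, p_x) ≈ 142.81°.

≈ 21.0°S, 142.8°E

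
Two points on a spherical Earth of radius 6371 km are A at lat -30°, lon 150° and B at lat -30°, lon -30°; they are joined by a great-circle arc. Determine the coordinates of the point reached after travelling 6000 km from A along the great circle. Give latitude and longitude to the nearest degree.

From cos δ = sin φ₁ sin φ₂ + cos φ₁ cos φ₂ cos Δλ, the central angle is δ ≈ 2.094 rad (120.0°). The total great-circle distance is δ·R ≈ 2.094 × 6371 ≈ 13343 km, so the target fraction is f = 6000/13343 ≈ 0.450.
Interpolate at f ≈ 0.450 with slerp weights a = sin((1−f)δ)/sin δ ≈ 1.055, b = sin(fδ)/sin δ ≈ 0.934.
p = a·p₁ + b·p₂ ≈ (-0.091, 0.053, -0.994); φ = arcsin(p_z) ≈ -83.96°, λ = atan2(p_y, p_x) ≈ 150.00°.

≈ lat -84°, lon 150°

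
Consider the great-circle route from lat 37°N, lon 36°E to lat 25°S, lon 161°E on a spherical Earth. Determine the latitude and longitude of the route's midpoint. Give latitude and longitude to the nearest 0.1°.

Write both endpoints as unit vectors p₁, p₂ with components (cos φ cos λ, cos φ sin λ, sin φ).
The central angle between the endpoints is δ = arccos(p₁·p₂) ≈ 2.304 rad (132.0°).
Interpolate at f = 1/2 with slerp weights a = sin((1−f)δ)/sin δ ≈ 1.230, b = sin(fδ)/sin δ ≈ 1.230.
p = a·p₁ + b·p₂ ≈ (-0.259, 0.940, 0.220); φ = arcsin(p_z) ≈ 12.73°, λ = atan2(p_y, p_x) ≈ 105.42°.

≈ lat 12.7°N, lon 105.4°E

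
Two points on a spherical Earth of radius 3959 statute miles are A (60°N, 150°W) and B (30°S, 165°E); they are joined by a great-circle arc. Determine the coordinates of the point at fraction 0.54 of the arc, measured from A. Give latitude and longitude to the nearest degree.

≈ (12°N, 180°E)

The haversine formula gives a central angle δ ≈ 1.698 rad (97.3°) between the endpoints.
Interpolate at f = 0.54 with slerp weights a = sin((1−f)δ)/sin δ ≈ 0.710, b = sin(fδ)/sin δ ≈ 0.800.
p = a·p₁ + b·p₂ ≈ (-0.977, 0.002, 0.215); φ = arcsin(p_z) ≈ 12.39°, λ = atan2(p_y, p_x) ≈ 179.89°.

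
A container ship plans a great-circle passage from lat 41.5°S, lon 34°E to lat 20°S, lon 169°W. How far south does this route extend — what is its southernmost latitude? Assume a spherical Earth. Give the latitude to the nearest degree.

≈ 72°S

The great circle lies in the plane with unit normal n̂ = (p₁ × p₂)/|p₁ × p₂|.
Here n̂_z ≈ +0.303; the vertex latitude is φ_max = arccos|n̂_z| ≈ 72.4°.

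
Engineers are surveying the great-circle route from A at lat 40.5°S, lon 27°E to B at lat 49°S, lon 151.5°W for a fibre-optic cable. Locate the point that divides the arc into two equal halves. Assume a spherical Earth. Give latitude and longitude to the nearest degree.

Convert each endpoint to a unit vector on the sphere (x = cos φ cos λ, y = cos φ sin λ, z = sin φ).
The central angle between the endpoints is δ = arccos(p₁·p₂) ≈ 1.579 rad (90.5°).
Interpolate at f = 1/2 with slerp weights a = sin((1−f)δ)/sin δ ≈ 0.710, b = sin(fδ)/sin δ ≈ 0.710.
p = a·p₁ + b·p₂ ≈ (0.072, 0.023, -0.997); φ = arcsin(p_z) ≈ -85.68°, λ = atan2(p_y, p_x) ≈ 17.67°.

≈ lat 86°S, lon 18°E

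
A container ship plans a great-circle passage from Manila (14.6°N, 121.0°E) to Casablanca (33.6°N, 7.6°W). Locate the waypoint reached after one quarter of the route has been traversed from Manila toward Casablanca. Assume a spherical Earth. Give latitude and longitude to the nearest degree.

Convert each endpoint to a unit vector on the sphere (x = cos φ cos λ, y = cos φ sin λ, z = sin φ).
The central angle between the endpoints is δ = arccos(p₁·p₂) ≈ 1.943 rad (111.3°).
Interpolate at f = 1/4 with slerp weights a = sin((1−f)δ)/sin δ ≈ 1.066, b = sin(fδ)/sin δ ≈ 0.501.
p = a·p₁ + b·p₂ ≈ (-0.118, 0.829, 0.546); φ = arcsin(p_z) ≈ 33.10°, λ = atan2(p_y, p_x) ≈ 98.09°.

≈ 33°N, 98°E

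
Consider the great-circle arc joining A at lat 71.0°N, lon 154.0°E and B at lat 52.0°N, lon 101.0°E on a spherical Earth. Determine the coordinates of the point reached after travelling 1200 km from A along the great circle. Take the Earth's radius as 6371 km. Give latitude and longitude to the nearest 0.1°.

≈ lat 66.5°N, lon 126.5°E

From cos δ = sin φ₁ sin φ₂ + cos φ₁ cos φ₂ cos Δλ, the central angle is δ ≈ 0.524 rad (30.0°). The total great-circle distance is δ·R ≈ 0.524 × 6371 ≈ 3340 km, so the target fraction is f = 1200/3340 ≈ 0.359.
Interpolate at f ≈ 0.359 with slerp weights a = sin((1−f)δ)/sin δ ≈ 0.658, b = sin(fδ)/sin δ ≈ 0.374.
p = a·p₁ + b·p₂ ≈ (-0.237, 0.320, 0.917); φ = arcsin(p_z) ≈ 66.55°, λ = atan2(p_y, p_x) ≈ 126.48°.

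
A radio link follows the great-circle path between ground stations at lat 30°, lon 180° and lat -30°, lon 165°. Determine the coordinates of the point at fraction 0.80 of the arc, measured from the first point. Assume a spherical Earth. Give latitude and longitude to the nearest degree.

Write both endpoints as unit vectors p₁, p₂ with components (cos φ cos λ, cos φ sin λ, sin φ).
The central angle between the endpoints is δ = arccos(p₁·p₂) ≈ 1.076 rad (61.7°).
Interpolate at f = 0.80 with slerp weights a = sin((1−f)δ)/sin δ ≈ 0.243, b = sin(fδ)/sin δ ≈ 0.862.
p = a·p₁ + b·p₂ ≈ (-0.931, 0.193, -0.310); φ = arcsin(p_z) ≈ -18.03°, λ = atan2(p_y, p_x) ≈ 168.28°.

≈ lat -18°, lon 168°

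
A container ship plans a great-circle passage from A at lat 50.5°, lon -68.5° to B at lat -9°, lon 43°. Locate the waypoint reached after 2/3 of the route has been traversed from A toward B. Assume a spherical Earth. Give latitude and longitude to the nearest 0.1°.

≈ lat 19.5°, lon 19.3°

Write both endpoints as unit vectors p₁, p₂ with components (cos φ cos λ, cos φ sin λ, sin φ).
The central angle between the endpoints is δ = arccos(p₁·p₂) ≈ 1.929 rad (110.5°).
Interpolate at f = 2/3 with slerp weights a = sin((1−f)δ)/sin δ ≈ 0.640, b = sin(fδ)/sin δ ≈ 1.025.
p = a·p₁ + b·p₂ ≈ (0.890, 0.311, 0.334); φ = arcsin(p_z) ≈ 19.50°, λ = atan2(p_y, p_x) ≈ 19.29°.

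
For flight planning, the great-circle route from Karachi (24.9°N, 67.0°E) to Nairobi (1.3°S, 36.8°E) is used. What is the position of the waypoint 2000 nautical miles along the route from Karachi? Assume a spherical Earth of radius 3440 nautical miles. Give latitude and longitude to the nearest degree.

From cos δ = sin φ₁ sin φ₂ + cos φ₁ cos φ₂ cos Δλ, the central angle is δ ≈ 0.685 rad (39.3°). The total great-circle distance is δ·R ≈ 0.685 × 3440 ≈ 2358 nmi, so the target fraction is f = 2000/2358 ≈ 0.848.
Interpolate at f ≈ 0.848 with slerp weights a = sin((1−f)δ)/sin δ ≈ 0.164, b = sin(fδ)/sin δ ≈ 0.868.
p = a·p₁ + b·p₂ ≈ (0.753, 0.657, 0.049); φ = arcsin(p_z) ≈ 2.83°, λ = atan2(p_y, p_x) ≈ 41.10°.

≈ (3°N, 41°E)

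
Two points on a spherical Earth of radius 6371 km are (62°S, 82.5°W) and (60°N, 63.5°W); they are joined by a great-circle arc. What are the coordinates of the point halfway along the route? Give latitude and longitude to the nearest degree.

From cos δ = sin φ₁ sin φ₂ + cos φ₁ cos φ₂ cos Δλ, the central angle is δ ≈ 2.144 rad (122.9°).
Interpolate at f = 1/2 with slerp weights a = sin((1−f)δ)/sin δ ≈ 1.046, b = sin(fδ)/sin δ ≈ 1.046.
p = a·p₁ + b·p₂ ≈ (0.297, -0.955, -0.018); φ = arcsin(p_z) ≈ -1.01°, λ = atan2(p_y, p_x) ≈ -72.70°.

≈ (1°S, 73°W)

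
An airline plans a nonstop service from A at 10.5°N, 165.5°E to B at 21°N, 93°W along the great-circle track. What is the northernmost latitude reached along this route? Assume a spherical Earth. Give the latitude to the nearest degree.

The great circle lies in the plane with unit normal n̂ = (p₁ × p₂)/|p₁ × p₂|.
Here n̂_z ≈ +0.906; the vertex latitude is φ_max = arccos|n̂_z| ≈ 25.1°.
Check via Clairaut: cos φ_max = |cos φ₁| · sin C = cos(10.5°)·sin(67.1°) ≈ 0.906, again giving ≈ 25.1°.

≈ 25°N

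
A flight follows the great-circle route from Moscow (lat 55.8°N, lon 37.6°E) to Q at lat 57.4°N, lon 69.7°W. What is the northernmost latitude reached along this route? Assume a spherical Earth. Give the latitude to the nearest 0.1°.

The great circle lies in the plane with unit normal n̂ = (p₁ × p₂)/|p₁ × p₂|.
Here n̂_z ≈ -0.364; the vertex latitude is φ_max = arccos|n̂_z| ≈ 68.7°.
Check via Clairaut: cos φ_max = |cos φ₁| · sin C = cos(55.8°)·sin(40.3°) ≈ 0.364, again giving ≈ 68.7°.

≈ 68.7°N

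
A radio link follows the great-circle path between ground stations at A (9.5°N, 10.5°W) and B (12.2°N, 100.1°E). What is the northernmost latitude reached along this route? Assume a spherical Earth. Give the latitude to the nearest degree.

The great circle lies in the plane with unit normal n̂ = (p₁ × p₂)/|p₁ × p₂|.
Here n̂_z ≈ +0.947; the vertex latitude is φ_max = arccos|n̂_z| ≈ 18.7°.
Check via Clairaut: cos φ_max = |cos φ₁| · sin C = cos(9.5°)·sin(73.8°) ≈ 0.947, again giving ≈ 18.7°.

≈ 19°N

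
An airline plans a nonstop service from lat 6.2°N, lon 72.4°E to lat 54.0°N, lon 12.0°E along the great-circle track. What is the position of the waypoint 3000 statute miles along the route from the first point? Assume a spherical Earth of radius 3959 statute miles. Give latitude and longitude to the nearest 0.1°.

Write both endpoints as unit vectors p₁, p₂ with components (cos φ cos λ, cos φ sin λ, sin φ).
The central angle between the endpoints is δ = arccos(p₁·p₂) ≈ 1.185 rad (67.9°). The total great-circle distance is δ·R ≈ 1.185 × 3959 ≈ 4693 mi, so the target fraction is f = 3000/4693 ≈ 0.639.
Interpolate at f ≈ 0.639 with slerp weights a = sin((1−f)δ)/sin δ ≈ 0.447, b = sin(fδ)/sin δ ≈ 0.742.
p = a·p₁ + b·p₂ ≈ (0.561, 0.515, 0.648); φ = arcsin(p_z) ≈ 40.42°, λ = atan2(p_y, p_x) ≈ 42.54°.

≈ lat 40.4°N, lon 42.5°E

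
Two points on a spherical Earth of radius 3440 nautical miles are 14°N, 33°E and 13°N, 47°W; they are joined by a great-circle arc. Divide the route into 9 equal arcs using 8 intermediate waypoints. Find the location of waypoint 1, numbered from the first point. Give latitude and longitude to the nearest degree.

Convert each endpoint to a unit vector on the sphere (x = cos φ cos λ, y = cos φ sin λ, z = sin φ).
The central angle between the endpoints is δ = arccos(p₁·p₂) ≈ 1.350 rad (77.4°).
Interpolate at f = 1/9 with slerp weights a = sin((1−f)δ)/sin δ ≈ 0.955, b = sin(fδ)/sin δ ≈ 0.153.
p = a·p₁ + b·p₂ ≈ (0.879, 0.396, 0.266); φ = arcsin(p_z) ≈ 15.40°, λ = atan2(p_y, p_x) ≈ 24.23°.

≈ 15°N, 24°E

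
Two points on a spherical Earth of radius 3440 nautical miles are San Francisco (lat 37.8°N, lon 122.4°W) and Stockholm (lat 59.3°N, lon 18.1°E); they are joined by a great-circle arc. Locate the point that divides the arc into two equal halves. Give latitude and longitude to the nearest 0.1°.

≈ lat 70.8°N, lon 83.1°W

From cos δ = sin φ₁ sin φ₂ + cos φ₁ cos φ₂ cos Δλ, the central angle is δ ≈ 1.353 rad (77.5°).
Interpolate at f = 1/2 with slerp weights a = sin((1−f)δ)/sin δ ≈ 0.641, b = sin(fδ)/sin δ ≈ 0.641.
p = a·p₁ + b·p₂ ≈ (0.040, -0.326, 0.944); φ = arcsin(p_z) ≈ 70.82°, λ = atan2(p_y, p_x) ≈ -83.06°.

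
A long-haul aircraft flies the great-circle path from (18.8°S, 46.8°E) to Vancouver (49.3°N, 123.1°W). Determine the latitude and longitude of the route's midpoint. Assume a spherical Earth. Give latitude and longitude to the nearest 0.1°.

Convert each endpoint to a unit vector on the sphere (x = cos φ cos λ, y = cos φ sin λ, z = sin φ).
The central angle between the endpoints is δ = arccos(p₁·p₂) ≈ 2.591 rad (148.4°).
Interpolate at f = 1/2 with slerp weights a = sin((1−f)δ)/sin δ ≈ 1.838, b = sin(fδ)/sin δ ≈ 1.838.
p = a·p₁ + b·p₂ ≈ (0.537, 0.264, 0.801); φ = arcsin(p_z) ≈ 53.26°, λ = atan2(p_y, p_x) ≈ 26.23°.

≈ (53.3°N, 26.2°E)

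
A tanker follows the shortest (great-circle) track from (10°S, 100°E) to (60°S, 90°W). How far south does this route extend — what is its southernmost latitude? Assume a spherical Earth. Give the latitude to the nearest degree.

The great circle lies in the plane with unit normal n̂ = (p₁ × p₂)/|p₁ × p₂|.
Here n̂_z ≈ +0.091; the vertex latitude is φ_max = arccos|n̂_z| ≈ 84.8°.
Check via Clairaut: cos φ_max = |cos φ₁| · sin C = cos(10.0°)·sin(174.7°) ≈ 0.091, again giving ≈ 84.8°.

≈ 85°S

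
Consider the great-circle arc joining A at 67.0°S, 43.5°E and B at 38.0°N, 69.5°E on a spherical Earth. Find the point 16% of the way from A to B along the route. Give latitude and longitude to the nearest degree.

Write both endpoints as unit vectors p₁, p₂ with components (cos φ cos λ, cos φ sin λ, sin φ).
The central angle between the endpoints is δ = arccos(p₁·p₂) ≈ 1.865 rad (106.9°).
Interpolate at f = 0.16 with slerp weights a = sin((1−f)δ)/sin δ ≈ 1.045, b = sin(fδ)/sin δ ≈ 0.307.
p = a·p₁ + b·p₂ ≈ (0.381, 0.508, -0.773); φ = arcsin(p_z) ≈ -50.60°, λ = atan2(p_y, p_x) ≈ 53.12°.

≈ 51°S, 53°E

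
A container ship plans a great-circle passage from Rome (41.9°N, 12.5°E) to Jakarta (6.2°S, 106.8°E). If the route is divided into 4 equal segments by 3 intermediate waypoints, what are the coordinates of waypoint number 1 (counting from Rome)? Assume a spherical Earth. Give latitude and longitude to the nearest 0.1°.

The haversine formula gives a central angle δ ≈ 1.699 rad (97.3°) between the endpoints.
Interpolate at f = 1/4 with slerp weights a = sin((1−f)δ)/sin δ ≈ 0.964, b = sin(fδ)/sin δ ≈ 0.415.
p = a·p₁ + b·p₂ ≈ (0.581, 0.551, 0.599); φ = arcsin(p_z) ≈ 36.80°, λ = atan2(p_y, p_x) ≈ 43.45°.

≈ (36.8°N, 43.5°E)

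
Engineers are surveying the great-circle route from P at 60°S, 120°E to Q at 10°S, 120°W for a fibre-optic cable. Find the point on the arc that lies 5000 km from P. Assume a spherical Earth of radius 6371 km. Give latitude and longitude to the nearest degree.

≈ 53°S, 154°W

Write both endpoints as unit vectors p₁, p₂ with components (cos φ cos λ, cos φ sin λ, sin φ).
The central angle between the endpoints is δ = arccos(p₁·p₂) ≈ 1.667 rad (95.5°). The total great-circle distance is δ·R ≈ 1.667 × 6371 ≈ 10619 km, so the target fraction is f = 5000/10619 ≈ 0.471.
Interpolate at f ≈ 0.471 with slerp weights a = sin((1−f)δ)/sin δ ≈ 0.776, b = sin(fδ)/sin δ ≈ 0.710.
p = a·p₁ + b·p₂ ≈ (-0.543, -0.270, -0.795); φ = arcsin(p_z) ≈ -52.65°, λ = atan2(p_y, p_x) ≈ -153.61°.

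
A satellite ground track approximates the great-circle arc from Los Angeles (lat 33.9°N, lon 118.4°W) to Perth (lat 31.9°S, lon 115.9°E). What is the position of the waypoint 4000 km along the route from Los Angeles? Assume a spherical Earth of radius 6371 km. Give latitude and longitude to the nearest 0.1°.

≈ lat 19.9°N, lon 155.8°W

Write both endpoints as unit vectors p₁, p₂ with components (cos φ cos λ, cos φ sin λ, sin φ).
The central angle between the endpoints is δ = arccos(p₁·p₂) ≈ 2.355 rad (134.9°). The total great-circle distance is δ·R ≈ 2.355 × 6371 ≈ 15001 km, so the target fraction is f = 4000/15001 ≈ 0.267.
Interpolate at f ≈ 0.267 with slerp weights a = sin((1−f)δ)/sin δ ≈ 1.395, b = sin(fδ)/sin δ ≈ 0.829.
p = a·p₁ + b·p₂ ≈ (-0.858, -0.385, 0.340); φ = arcsin(p_z) ≈ 19.86°, λ = atan2(p_y, p_x) ≈ -155.84°.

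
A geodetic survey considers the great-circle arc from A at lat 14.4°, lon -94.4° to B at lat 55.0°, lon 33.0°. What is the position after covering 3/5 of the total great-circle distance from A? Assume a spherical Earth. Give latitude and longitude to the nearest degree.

From cos δ = sin φ₁ sin φ₂ + cos φ₁ cos φ₂ cos Δλ, the central angle is δ ≈ 1.705 rad (97.7°).
Interpolate at f = 3/5 with slerp weights a = sin((1−f)δ)/sin δ ≈ 0.636, b = sin(fδ)/sin δ ≈ 0.861.
p = a·p₁ + b·p₂ ≈ (0.367, -0.345, 0.864); φ = arcsin(p_z) ≈ 59.74°, λ = atan2(p_y, p_x) ≈ -43.23°.

≈ lat 60°, lon -43°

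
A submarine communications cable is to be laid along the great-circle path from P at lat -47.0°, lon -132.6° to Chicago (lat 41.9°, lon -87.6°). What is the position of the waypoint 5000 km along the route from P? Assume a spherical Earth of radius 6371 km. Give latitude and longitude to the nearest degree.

Convert each endpoint to a unit vector on the sphere (x = cos φ cos λ, y = cos φ sin λ, z = sin φ).
The central angle between the endpoints is δ = arccos(p₁·p₂) ≈ 1.701 rad (97.4°). The total great-circle distance is δ·R ≈ 1.701 × 6371 ≈ 10835 km, so the target fraction is f = 5000/10835 ≈ 0.461.
Interpolate at f ≈ 0.461 with slerp weights a = sin((1−f)δ)/sin δ ≈ 0.800, b = sin(fδ)/sin δ ≈ 0.713.
p = a·p₁ + b·p₂ ≈ (-0.347, -0.932, -0.109); φ = arcsin(p_z) ≈ -6.26°, λ = atan2(p_y, p_x) ≈ -110.43°.

≈ lat -6°, lon -110°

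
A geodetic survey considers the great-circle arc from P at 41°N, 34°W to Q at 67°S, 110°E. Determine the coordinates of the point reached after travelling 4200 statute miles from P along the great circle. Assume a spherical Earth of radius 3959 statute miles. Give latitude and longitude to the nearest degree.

Convert each endpoint to a unit vector on the sphere (x = cos φ cos λ, y = cos φ sin λ, z = sin φ).
The central angle between the endpoints is δ = arccos(p₁·p₂) ≈ 2.573 rad (147.4°). The total great-circle distance is δ·R ≈ 2.573 × 3959 ≈ 10185 mi, so the target fraction is f = 4200/10185 ≈ 0.412.
Interpolate at f ≈ 0.412 with slerp weights a = sin((1−f)δ)/sin δ ≈ 1.853, b = sin(fδ)/sin δ ≈ 1.620.
p = a·p₁ + b·p₂ ≈ (0.943, -0.187, -0.276); φ = arcsin(p_z) ≈ -16.00°, λ = atan2(p_y, p_x) ≈ -11.23°.

≈ 16°S, 11°W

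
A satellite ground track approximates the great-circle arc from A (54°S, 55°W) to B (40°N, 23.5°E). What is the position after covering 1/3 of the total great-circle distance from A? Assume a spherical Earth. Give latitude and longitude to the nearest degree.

≈ (25°S, 20°W)

From cos δ = sin φ₁ sin φ₂ + cos φ₁ cos φ₂ cos Δλ, the central angle is δ ≈ 2.016 rad (115.5°).
Interpolate at f = 1/3 with slerp weights a = sin((1−f)δ)/sin δ ≈ 1.079, b = sin(fδ)/sin δ ≈ 0.690.
p = a·p₁ + b·p₂ ≈ (0.848, -0.309, -0.430); φ = arcsin(p_z) ≈ -25.47°, λ = atan2(p_y, p_x) ≈ -20.02°.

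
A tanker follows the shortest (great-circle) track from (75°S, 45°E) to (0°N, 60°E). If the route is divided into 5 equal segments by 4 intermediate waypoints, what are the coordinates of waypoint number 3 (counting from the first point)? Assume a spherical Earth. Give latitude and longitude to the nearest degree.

Convert each endpoint to a unit vector on the sphere (x = cos φ cos λ, y = cos φ sin λ, z = sin φ).
The central angle between the endpoints is δ = arccos(p₁·p₂) ≈ 1.318 rad (75.5°).
Interpolate at f = 3/5 with slerp weights a = sin((1−f)δ)/sin δ ≈ 0.520, b = sin(fδ)/sin δ ≈ 0.734.
p = a·p₁ + b·p₂ ≈ (0.462, 0.731, -0.502); φ = arcsin(p_z) ≈ -30.13°, λ = atan2(p_y, p_x) ≈ 57.69°.

≈ (30°S, 58°E)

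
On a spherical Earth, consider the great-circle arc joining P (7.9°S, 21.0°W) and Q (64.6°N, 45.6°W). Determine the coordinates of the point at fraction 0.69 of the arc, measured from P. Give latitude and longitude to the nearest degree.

From cos δ = sin φ₁ sin φ₂ + cos φ₁ cos φ₂ cos Δλ, the central angle is δ ≈ 1.306 rad (74.8°).
Interpolate at f = 0.69 with slerp weights a = sin((1−f)δ)/sin δ ≈ 0.408, b = sin(fδ)/sin δ ≈ 0.812.
p = a·p₁ + b·p₂ ≈ (0.621, -0.394, 0.678); φ = arcsin(p_z) ≈ 42.66°, λ = atan2(p_y, p_x) ≈ -32.37°.

≈ (43°N, 32°W)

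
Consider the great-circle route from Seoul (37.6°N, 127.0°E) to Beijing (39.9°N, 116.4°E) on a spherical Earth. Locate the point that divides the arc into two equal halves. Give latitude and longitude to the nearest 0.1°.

≈ 38.9°N, 121.8°E

Write both endpoints as unit vectors p₁, p₂ with components (cos φ cos λ, cos φ sin λ, sin φ).
The central angle between the endpoints is δ = arccos(p₁·p₂) ≈ 0.150 rad (8.6°).
Interpolate at f = 1/2 with slerp weights a = sin((1−f)δ)/sin δ ≈ 0.501, b = sin(fδ)/sin δ ≈ 0.501.
p = a·p₁ + b·p₂ ≈ (-0.410, 0.662, 0.628); φ = arcsin(p_z) ≈ 38.87°, λ = atan2(p_y, p_x) ≈ 121.79°.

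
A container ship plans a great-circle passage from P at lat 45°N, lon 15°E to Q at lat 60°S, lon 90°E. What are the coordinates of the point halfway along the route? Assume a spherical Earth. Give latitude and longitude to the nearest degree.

Write both endpoints as unit vectors p₁, p₂ with components (cos φ cos λ, cos φ sin λ, sin φ).
The central angle between the endpoints is δ = arccos(p₁·p₂) ≈ 2.119 rad (121.4°).
Interpolate at f = 1/2 with slerp weights a = sin((1−f)δ)/sin δ ≈ 1.022, b = sin(fδ)/sin δ ≈ 1.022.
p = a·p₁ + b·p₂ ≈ (0.698, 0.698, -0.162); φ = arcsin(p_z) ≈ -9.34°, λ = atan2(p_y, p_x) ≈ 45.00°.

≈ lat 9°S, lon 45°E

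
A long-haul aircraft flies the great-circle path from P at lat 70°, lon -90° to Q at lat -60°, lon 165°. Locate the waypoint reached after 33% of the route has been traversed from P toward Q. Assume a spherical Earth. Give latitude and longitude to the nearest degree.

From cos δ = sin φ₁ sin φ₂ + cos φ₁ cos φ₂ cos Δλ, the central angle is δ ≈ 2.602 rad (149.1°).
Interpolate at f = 0.33 with slerp weights a = sin((1−f)δ)/sin δ ≈ 1.918, b = sin(fδ)/sin δ ≈ 1.474.
p = a·p₁ + b·p₂ ≈ (-0.712, -0.465, 0.526); φ = arcsin(p_z) ≈ 31.73°, λ = atan2(p_y, p_x) ≈ -146.83°.

≈ lat 32°, lon -147°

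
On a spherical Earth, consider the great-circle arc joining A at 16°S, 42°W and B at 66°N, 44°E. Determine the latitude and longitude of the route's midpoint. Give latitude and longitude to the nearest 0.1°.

≈ 30.8°N, 19.7°W

Write both endpoints as unit vectors p₁, p₂ with components (cos φ cos λ, cos φ sin λ, sin φ).
The central angle between the endpoints is δ = arccos(p₁·p₂) ≈ 1.797 rad (103.0°).
Interpolate at f = 1/2 with slerp weights a = sin((1−f)δ)/sin δ ≈ 0.803, b = sin(fδ)/sin δ ≈ 0.803.
p = a·p₁ + b·p₂ ≈ (0.809, -0.290, 0.512); φ = arcsin(p_z) ≈ 30.81°, λ = atan2(p_y, p_x) ≈ -19.71°.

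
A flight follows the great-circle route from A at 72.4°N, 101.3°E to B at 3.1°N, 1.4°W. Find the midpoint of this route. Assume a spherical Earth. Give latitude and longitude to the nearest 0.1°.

≈ 45.9°N, 16.2°E

Convert each endpoint to a unit vector on the sphere (x = cos φ cos λ, y = cos φ sin λ, z = sin φ).
The central angle between the endpoints is δ = arccos(p₁·p₂) ≈ 1.586 rad (90.8°).
Interpolate at f = 1/2 with slerp weights a = sin((1−f)δ)/sin δ ≈ 0.712, b = sin(fδ)/sin δ ≈ 0.712.
p = a·p₁ + b·p₂ ≈ (0.669, 0.194, 0.718); φ = arcsin(p_z) ≈ 45.86°, λ = atan2(p_y, p_x) ≈ 16.16°.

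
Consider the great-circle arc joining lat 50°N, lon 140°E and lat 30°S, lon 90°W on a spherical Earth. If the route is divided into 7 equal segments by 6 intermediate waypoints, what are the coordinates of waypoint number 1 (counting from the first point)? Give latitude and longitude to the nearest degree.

≈ lat 49°N, lon 170°E

Convert each endpoint to a unit vector on the sphere (x = cos φ cos λ, y = cos φ sin λ, z = sin φ).
The central angle between the endpoints is δ = arccos(p₁·p₂) ≈ 2.405 rad (137.8°).
Interpolate at f = 1/7 with slerp weights a = sin((1−f)δ)/sin δ ≈ 1.313, b = sin(fδ)/sin δ ≈ 0.502.
p = a·p₁ + b·p₂ ≈ (-0.647, 0.108, 0.755); φ = arcsin(p_z) ≈ 49.04°, λ = atan2(p_y, p_x) ≈ 170.50°.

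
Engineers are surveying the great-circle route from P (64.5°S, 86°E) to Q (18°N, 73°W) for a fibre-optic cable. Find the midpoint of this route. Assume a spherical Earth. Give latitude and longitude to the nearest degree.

Write both endpoints as unit vectors p₁, p₂ with components (cos φ cos λ, cos φ sin λ, sin φ).
The central angle between the endpoints is δ = arccos(p₁·p₂) ≈ 2.293 rad (131.4°).
Interpolate at f = 1/2 with slerp weights a = sin((1−f)δ)/sin δ ≈ 1.215, b = sin(fδ)/sin δ ≈ 1.215.
p = a·p₁ + b·p₂ ≈ (0.374, -0.583, -0.721); φ = arcsin(p_z) ≈ -46.14°, λ = atan2(p_y, p_x) ≈ -57.31°.

≈ (46°S, 57°W)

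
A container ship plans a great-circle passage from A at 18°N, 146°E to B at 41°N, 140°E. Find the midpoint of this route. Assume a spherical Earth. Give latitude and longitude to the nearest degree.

≈ 30°N, 143°E

Convert each endpoint to a unit vector on the sphere (x = cos φ cos λ, y = cos φ sin λ, z = sin φ).
The central angle between the endpoints is δ = arccos(p₁·p₂) ≈ 0.411 rad (23.6°).
Interpolate at f = 1/2 with slerp weights a = sin((1−f)δ)/sin δ ≈ 0.511, b = sin(fδ)/sin δ ≈ 0.511.
p = a·p₁ + b·p₂ ≈ (-0.698, 0.519, 0.493); φ = arcsin(p_z) ≈ 29.53°, λ = atan2(p_y, p_x) ≈ 143.35°.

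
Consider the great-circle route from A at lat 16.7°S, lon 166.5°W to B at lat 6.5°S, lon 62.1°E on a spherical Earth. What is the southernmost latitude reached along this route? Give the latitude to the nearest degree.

The great circle lies in the plane with unit normal n̂ = (p₁ × p₂)/|p₁ × p₂|.
Here n̂_z ≈ -0.890; the vertex latitude is φ_max = arccos|n̂_z| ≈ 27.2°.
Check via Clairaut: cos φ_max = |cos φ₁| · sin C = cos(16.7°)·sin(111.7°) ≈ 0.890, again giving ≈ 27.2°.

≈ 27°S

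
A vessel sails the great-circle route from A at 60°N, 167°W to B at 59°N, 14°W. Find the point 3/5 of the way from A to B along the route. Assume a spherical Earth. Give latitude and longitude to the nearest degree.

The haversine formula gives a central angle δ ≈ 1.032 rad (59.1°) between the endpoints.
Interpolate at f = 3/5 with slerp weights a = sin((1−f)δ)/sin δ ≈ 0.467, b = sin(fδ)/sin δ ≈ 0.676.
p = a·p₁ + b·p₂ ≈ (0.110, -0.137, 0.984); φ = arcsin(p_z) ≈ 79.88°, λ = atan2(p_y, p_x) ≈ -51.15°.

≈ 80°N, 51°W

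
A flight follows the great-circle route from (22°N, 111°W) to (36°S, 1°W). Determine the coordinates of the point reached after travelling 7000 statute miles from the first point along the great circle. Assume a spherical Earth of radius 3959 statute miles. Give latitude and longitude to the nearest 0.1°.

≈ (32.0°S, 21.2°W)

Write both endpoints as unit vectors p₁, p₂ with components (cos φ cos λ, cos φ sin λ, sin φ).
The central angle between the endpoints is δ = arccos(p₁·p₂) ≈ 2.068 rad (118.5°). The total great-circle distance is δ·R ≈ 2.068 × 3959 ≈ 8186 mi, so the target fraction is f = 7000/8186 ≈ 0.855.
Interpolate at f ≈ 0.855 with slerp weights a = sin((1−f)δ)/sin δ ≈ 0.336, b = sin(fδ)/sin δ ≈ 1.116.
p = a·p₁ + b·p₂ ≈ (0.791, -0.306, -0.530); φ = arcsin(p_z) ≈ -32.00°, λ = atan2(p_y, p_x) ≈ -21.18°.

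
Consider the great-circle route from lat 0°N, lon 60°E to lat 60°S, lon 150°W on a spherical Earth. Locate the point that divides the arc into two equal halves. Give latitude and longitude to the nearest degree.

Convert each endpoint to a unit vector on the sphere (x = cos φ cos λ, y = cos φ sin λ, z = sin φ).
The central angle between the endpoints is δ = arccos(p₁·p₂) ≈ 2.019 rad (115.7°).
Interpolate at f = 1/2 with slerp weights a = sin((1−f)δ)/sin δ ≈ 0.939, b = sin(fδ)/sin δ ≈ 0.939.
p = a·p₁ + b·p₂ ≈ (0.063, 0.578, -0.813); φ = arcsin(p_z) ≈ -54.42°, λ = atan2(p_y, p_x) ≈ 83.79°.

≈ lat 54°S, lon 84°E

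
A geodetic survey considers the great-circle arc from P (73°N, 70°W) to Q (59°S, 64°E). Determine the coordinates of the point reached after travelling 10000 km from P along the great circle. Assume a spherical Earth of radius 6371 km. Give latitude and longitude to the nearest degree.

≈ (4°N, 33°E)

Convert each endpoint to a unit vector on the sphere (x = cos φ cos λ, y = cos φ sin λ, z = sin φ).
The central angle between the endpoints is δ = arccos(p₁·p₂) ≈ 2.750 rad (157.6°). The total great-circle distance is δ·R ≈ 2.750 × 6371 ≈ 17520 km, so the target fraction is f = 10000/17520 ≈ 0.571.
Interpolate at f ≈ 0.571 with slerp weights a = sin((1−f)δ)/sin δ ≈ 2.423, b = sin(fδ)/sin δ ≈ 2.620.
p = a·p₁ + b·p₂ ≈ (0.834, 0.547, 0.071); φ = arcsin(p_z) ≈ 4.09°, λ = atan2(p_y, p_x) ≈ 33.27°.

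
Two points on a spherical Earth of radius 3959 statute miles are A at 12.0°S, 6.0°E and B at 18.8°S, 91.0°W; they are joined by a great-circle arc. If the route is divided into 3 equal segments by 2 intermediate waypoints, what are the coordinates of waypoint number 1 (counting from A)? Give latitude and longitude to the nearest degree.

Convert each endpoint to a unit vector on the sphere (x = cos φ cos λ, y = cos φ sin λ, z = sin φ).
The central angle between the endpoints is δ = arccos(p₁·p₂) ≈ 1.617 rad (92.6°).
Interpolate at f = 1/3 with slerp weights a = sin((1−f)δ)/sin δ ≈ 0.882, b = sin(fδ)/sin δ ≈ 0.514.
p = a·p₁ + b·p₂ ≈ (0.849, -0.396, -0.349); φ = arcsin(p_z) ≈ -20.42°, λ = atan2(p_y, p_x) ≈ -25.00°.

≈ 20°S, 25°W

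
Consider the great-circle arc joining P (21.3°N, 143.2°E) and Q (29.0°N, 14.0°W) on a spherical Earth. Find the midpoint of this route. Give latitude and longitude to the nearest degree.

≈ (67°N, 74°E)

From cos δ = sin φ₁ sin φ₂ + cos φ₁ cos φ₂ cos Δλ, the central angle is δ ≈ 2.184 rad (125.1°).
Interpolate at f = 1/2 with slerp weights a = sin((1−f)δ)/sin δ ≈ 1.085, b = sin(fδ)/sin δ ≈ 1.085.
p = a·p₁ + b·p₂ ≈ (0.111, 0.376, 0.920); φ = arcsin(p_z) ≈ 66.92°, λ = atan2(p_y, p_x) ≈ 73.51°.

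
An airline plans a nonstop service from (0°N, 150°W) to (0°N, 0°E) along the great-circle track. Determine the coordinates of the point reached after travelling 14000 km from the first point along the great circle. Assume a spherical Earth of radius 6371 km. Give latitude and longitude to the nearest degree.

≈ (0°N, 24°W)

Write both endpoints as unit vectors p₁, p₂ with components (cos φ cos λ, cos φ sin λ, sin φ).
The central angle between the endpoints is δ = arccos(p₁·p₂) ≈ 2.618 rad (150.0°). The total great-circle distance is δ·R ≈ 2.618 × 6371 ≈ 16679 km, so the target fraction is f = 14000/16679 ≈ 0.839.
Interpolate at f ≈ 0.839 with slerp weights a = sin((1−f)δ)/sin δ ≈ 0.817, b = sin(fδ)/sin δ ≈ 1.620.
p = a·p₁ + b·p₂ ≈ (0.913, -0.408, 0.000); φ = arcsin(p_z) ≈ 0.00°, λ = atan2(p_y, p_x) ≈ -24.09°.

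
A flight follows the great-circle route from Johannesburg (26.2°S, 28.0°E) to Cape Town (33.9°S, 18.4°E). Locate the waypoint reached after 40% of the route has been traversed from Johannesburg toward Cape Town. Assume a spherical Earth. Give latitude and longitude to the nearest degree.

≈ 29°S, 24°E

Write both endpoints as unit vectors p₁, p₂ with components (cos φ cos λ, cos φ sin λ, sin φ).
The central angle between the endpoints is δ = arccos(p₁·p₂) ≈ 0.198 rad (11.3°).
Interpolate at f = 0.40 with slerp weights a = sin((1−f)δ)/sin δ ≈ 0.603, b = sin(fδ)/sin δ ≈ 0.402.
p = a·p₁ + b·p₂ ≈ (0.794, 0.359, -0.490); φ = arcsin(p_z) ≈ -29.36°, λ = atan2(p_y, p_x) ≈ 24.34°.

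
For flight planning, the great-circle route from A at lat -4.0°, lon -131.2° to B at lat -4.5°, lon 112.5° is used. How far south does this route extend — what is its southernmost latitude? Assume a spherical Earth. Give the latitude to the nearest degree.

≈ -8°

The great circle lies in the plane with unit normal n̂ = (p₁ × p₂)/|p₁ × p₂|.
Here n̂_z ≈ -0.990; the vertex latitude is φ_max = arccos|n̂_z| ≈ 8.0°.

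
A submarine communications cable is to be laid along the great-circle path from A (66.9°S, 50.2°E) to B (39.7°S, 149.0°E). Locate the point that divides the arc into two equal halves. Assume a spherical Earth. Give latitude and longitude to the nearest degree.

From cos δ = sin φ₁ sin φ₂ + cos φ₁ cos φ₂ cos Δλ, the central angle is δ ≈ 0.999 rad (57.2°).
Interpolate at f = 1/2 with slerp weights a = sin((1−f)δ)/sin δ ≈ 0.570, b = sin(fδ)/sin δ ≈ 0.570.
p = a·p₁ + b·p₂ ≈ (-0.233, 0.397, -0.888); φ = arcsin(p_z) ≈ -62.58°, λ = atan2(p_y, p_x) ≈ 120.34°.

≈ (63°S, 120°E)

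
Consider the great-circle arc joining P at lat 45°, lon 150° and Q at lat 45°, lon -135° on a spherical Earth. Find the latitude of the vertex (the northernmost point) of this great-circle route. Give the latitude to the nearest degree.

The great circle lies in the plane with unit normal n̂ = (p₁ × p₂)/|p₁ × p₂|.
Here n̂_z ≈ +0.622; the vertex latitude is φ_max = arccos|n̂_z| ≈ 51.6°.

≈ 52°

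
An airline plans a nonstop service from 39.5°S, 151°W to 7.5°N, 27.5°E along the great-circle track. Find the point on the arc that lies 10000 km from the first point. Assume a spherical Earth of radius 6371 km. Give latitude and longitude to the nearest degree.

≈ 50°S, 25°E

From cos δ = sin φ₁ sin φ₂ + cos φ₁ cos φ₂ cos Δλ, the central angle is δ ≈ 2.583 rad (148.0°). The total great-circle distance is δ·R ≈ 2.583 × 6371 ≈ 16454 km, so the target fraction is f = 10000/16454 ≈ 0.608.
Interpolate at f ≈ 0.608 with slerp weights a = sin((1−f)δ)/sin δ ≈ 1.600, b = sin(fδ)/sin δ ≈ 1.886.
p = a·p₁ + b·p₂ ≈ (0.579, 0.265, -0.771); φ = arcsin(p_z) ≈ -50.48°, λ = atan2(p_y, p_x) ≈ 24.59°.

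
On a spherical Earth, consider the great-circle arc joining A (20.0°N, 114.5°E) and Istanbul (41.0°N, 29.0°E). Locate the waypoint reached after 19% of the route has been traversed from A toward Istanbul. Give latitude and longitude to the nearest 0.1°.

Write both endpoints as unit vectors p₁, p₂ with components (cos φ cos λ, cos φ sin λ, sin φ).
The central angle between the endpoints is δ = arccos(p₁·p₂) ≈ 1.287 rad (73.7°).
Interpolate at f = 0.19 with slerp weights a = sin((1−f)δ)/sin δ ≈ 0.900, b = sin(fδ)/sin δ ≈ 0.252.
p = a·p₁ + b·p₂ ≈ (-0.184, 0.862, 0.473); φ = arcsin(p_z) ≈ 28.24°, λ = atan2(p_y, p_x) ≈ 102.06°.

≈ (28.2°N, 102.1°E)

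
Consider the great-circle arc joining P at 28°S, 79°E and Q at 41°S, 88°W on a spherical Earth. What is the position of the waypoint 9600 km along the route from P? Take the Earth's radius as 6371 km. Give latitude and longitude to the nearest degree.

≈ 64°S, 77°W

Convert each endpoint to a unit vector on the sphere (x = cos φ cos λ, y = cos φ sin λ, z = sin φ).
The central angle between the endpoints is δ = arccos(p₁·p₂) ≈ 1.919 rad (110.0°). The total great-circle distance is δ·R ≈ 1.919 × 6371 ≈ 12226 km, so the target fraction is f = 9600/12226 ≈ 0.785.
Interpolate at f ≈ 0.785 with slerp weights a = sin((1−f)δ)/sin δ ≈ 0.426, b = sin(fδ)/sin δ ≈ 1.062.
p = a·p₁ + b·p₂ ≈ (0.100, -0.431, -0.897); φ = arcsin(p_z) ≈ -63.72°, λ = atan2(p_y, p_x) ≈ -76.97°.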